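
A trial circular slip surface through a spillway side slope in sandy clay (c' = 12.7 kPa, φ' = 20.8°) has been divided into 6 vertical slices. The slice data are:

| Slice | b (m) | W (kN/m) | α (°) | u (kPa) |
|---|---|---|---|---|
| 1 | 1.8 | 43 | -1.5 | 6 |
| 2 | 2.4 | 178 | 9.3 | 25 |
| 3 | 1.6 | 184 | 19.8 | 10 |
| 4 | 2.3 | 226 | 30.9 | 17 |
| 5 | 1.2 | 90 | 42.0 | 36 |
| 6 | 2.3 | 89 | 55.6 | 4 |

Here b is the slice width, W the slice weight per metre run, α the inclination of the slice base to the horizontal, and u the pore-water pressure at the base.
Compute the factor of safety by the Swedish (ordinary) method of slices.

Ordinary method of slices: FS = Σ[c'·Δl_i + (W_i cosα_i − u_i·Δl_i)·tanφ'] / Σ W_i sinα_i, with Δl_i = b_i / cosα_i.
Slice 1: Δl = 1.8/cos(-1.5°) = 1.801 m; N'_1 = 43·cos(-1.5°) − 6·1.801 = 32.2; c'Δl = 22.87; W sinα = -1.1
Slice 2: Δl = 2.4/cos9.3° = 2.432 m; N'_2 = 178·cos9.3° − 25·2.432 = 114.9; c'Δl = 30.89; W sinα = 28.8
Slice 3: Δl = 1.6/cos19.8° = 1.701 m; N'_3 = 184·cos19.8° − 10·1.701 = 156.1; c'Δl = 21.60; W sinα = 62.3
Slice 4: Δl = 2.3/cos30.9° = 2.680 m; N'_4 = 226·cos30.9° − 17·2.680 = 148.4; c'Δl = 34.04; W sinα = 116.1
Slice 5: Δl = 1.2/cos42.0° = 1.615 m; N'_5 = 90·cos42.0° − 36·1.615 = 8.8; c'Δl = 20.51; W sinα = 60.2
Slice 6: Δl = 2.3/cos55.6° = 4.071 m; N'_6 = 89·cos55.6° − 4·4.071 = 34.0; c'Δl = 51.70; W sinα = 73.4
Σc'Δl = 181.6 kN/m; ΣN' = 494.3 kN/m; ΣW sinα = 339.7 kN/m
Resisting = 181.6 + 494.3·tan20.8° = 181.6 + 187.8 = 369.4 kN/m
FS = 369.4 / 339.7 = 1.087

FS = 1.09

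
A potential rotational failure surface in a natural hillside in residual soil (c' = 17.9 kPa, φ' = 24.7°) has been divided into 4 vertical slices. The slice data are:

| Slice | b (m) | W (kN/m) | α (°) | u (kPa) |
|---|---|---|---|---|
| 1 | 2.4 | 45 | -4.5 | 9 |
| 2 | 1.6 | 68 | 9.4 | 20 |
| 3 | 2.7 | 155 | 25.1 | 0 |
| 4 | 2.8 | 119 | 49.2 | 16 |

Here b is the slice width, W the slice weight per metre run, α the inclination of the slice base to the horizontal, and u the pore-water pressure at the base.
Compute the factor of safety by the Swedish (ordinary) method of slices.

Ordinary method of slices: FS = Σ[c'·Δl_i + (W_i cosα_i − u_i·Δl_i)·tanφ'] / Σ W_i sinα_i, with Δl_i = b_i / cosα_i.
Slice 1: Δl = 2.4/cos(-4.5°) = 2.407 m; N'_1 = 45·cos(-4.5°) − 9·2.407 = 23.2; c'Δl = 43.09; W sinα = -3.5
Slice 2: Δl = 1.6/cos9.4° = 1.622 m; N'_2 = 68·cos9.4° − 20·1.622 = 34.7; c'Δl = 29.03; W sinα = 11.1
Slice 3: Δl = 2.7/cos25.1° = 2.982 m; N'_3 = 155·cos25.1° − 0·2.982 = 140.4; c'Δl = 53.37; W sinα = 65.8
Slice 4: Δl = 2.8/cos49.2° = 4.285 m; N'_4 = 119·cos49.2° − 16·4.285 = 9.2; c'Δl = 76.70; W sinα = 90.1
Σc'Δl = 202.2 kN/m; ΣN' = 207.4 kN/m; ΣW sinα = 163.4 kN/m
Resisting = 202.2 + 207.4·tan24.7° = 202.2 + 95.4 = 297.6 kN/m
FS = 297.6 / 163.4 = 1.821

FS = 1.82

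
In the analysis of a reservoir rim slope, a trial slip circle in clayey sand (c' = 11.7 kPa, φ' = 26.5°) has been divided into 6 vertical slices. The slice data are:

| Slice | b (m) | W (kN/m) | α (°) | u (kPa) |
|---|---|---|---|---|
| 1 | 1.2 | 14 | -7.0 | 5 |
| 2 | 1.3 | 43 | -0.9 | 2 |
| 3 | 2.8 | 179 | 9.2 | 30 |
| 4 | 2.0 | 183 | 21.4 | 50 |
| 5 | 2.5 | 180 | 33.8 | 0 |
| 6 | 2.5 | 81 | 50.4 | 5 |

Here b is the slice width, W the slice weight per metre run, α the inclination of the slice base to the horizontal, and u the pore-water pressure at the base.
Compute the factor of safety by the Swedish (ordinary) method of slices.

FS = 1.41

Ordinary method of slices: FS = Σ[c'·Δl_i + (W_i cosα_i − u_i·Δl_i)·tanφ'] / Σ W_i sinα_i, with Δl_i = b_i / cosα_i.
Slice 1: Δl = 1.2/cos(-7.0°) = 1.209 m; N'_1 = 14·cos(-7.0°) − 5·1.209 = 7.9; c'Δl = 14.15; W sinα = -1.7
Slice 2: Δl = 1.3/cos(-0.9°) = 1.300 m; N'_2 = 43·cos(-0.9°) − 2·1.300 = 40.4; c'Δl = 15.21; W sinα = -0.7
Slice 3: Δl = 2.8/cos9.2° = 2.836 m; N'_3 = 179·cos9.2° − 30·2.836 = 91.6; c'Δl = 33.19; W sinα = 28.6
Slice 4: Δl = 2.0/cos21.4° = 2.148 m; N'_4 = 183·cos21.4° − 50·2.148 = 63.0; c'Δl = 25.13; W sinα = 66.8
Slice 5: Δl = 2.5/cos33.8° = 3.008 m; N'_5 = 180·cos33.8° − 0·3.008 = 149.6; c'Δl = 35.20; W sinα = 100.1
Slice 6: Δl = 2.5/cos50.4° = 3.922 m; N'_6 = 81·cos50.4° − 5·3.922 = 32.0; c'Δl = 45.89; W sinα = 62.4
Σc'Δl = 168.8 kN/m; ΣN' = 384.4 kN/m; ΣW sinα = 255.6 kN/m
Resisting = 168.8 + 384.4·tan26.5° = 168.8 + 191.7 = 360.4 kN/m
FS = 360.4 / 255.6 = 1.410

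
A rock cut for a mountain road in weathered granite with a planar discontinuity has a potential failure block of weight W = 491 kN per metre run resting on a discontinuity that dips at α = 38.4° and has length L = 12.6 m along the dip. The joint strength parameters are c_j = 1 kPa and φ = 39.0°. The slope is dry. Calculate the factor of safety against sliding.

Resolving the block weight along and normal to the plane and applying the Mohr–Coulomb strength on the joint:
N' = W cosα = 491·cos38.4° = 384.8 kN/m
Driving force T = W sinα = 491·sin38.4° = 305.0 kN/m
Resisting force R = c_j·L + N'·tanφ = 1·12.6 + 384.8·tan39.0° = 12.6 + 311.6 = 324.2 kN/m
FS = R / T = 324.2 / 305.0 = 1.063

FS = 1.06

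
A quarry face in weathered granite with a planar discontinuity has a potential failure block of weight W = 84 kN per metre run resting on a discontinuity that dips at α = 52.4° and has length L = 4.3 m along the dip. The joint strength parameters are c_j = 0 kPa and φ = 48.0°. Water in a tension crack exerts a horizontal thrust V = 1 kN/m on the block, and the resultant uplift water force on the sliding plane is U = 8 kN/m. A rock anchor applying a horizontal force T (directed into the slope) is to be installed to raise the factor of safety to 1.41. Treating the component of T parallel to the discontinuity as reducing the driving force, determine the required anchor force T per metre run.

Resolving forces along and normal to the sliding plane, with the horizontal anchor force T adding T·sinα to the effective normal force and T·cosα acting up the plane against the driving force:
FS = [c_jL + (W cosα − U − V sinα + T sinα) tanφ] / [W sinα + V cosα − T cosα]
Without the anchor: N' = 42.5 kN/m, driving T_d = 67.2 kN/m, resisting R = 0·4.3 + 42.5·tan48.0° = 47.2 kN/m, FS = 0.70.
Setting FS = 1.41 and solving for T:
1.41·(67.2 − T cos52.4°) = 47.2 + T sin52.4°·tan48.0°
T·(sin52.4°·tan48.0° + 1.41·cos52.4°) = 1.41·67.2 − 47.2
T·(0.7923·1.1106 + 1.41·0.6101) = 94.7 − 47.2 = 47.5
T·1.7402 = 47.5
T = 27.3 kN/m

T = 27 kN/m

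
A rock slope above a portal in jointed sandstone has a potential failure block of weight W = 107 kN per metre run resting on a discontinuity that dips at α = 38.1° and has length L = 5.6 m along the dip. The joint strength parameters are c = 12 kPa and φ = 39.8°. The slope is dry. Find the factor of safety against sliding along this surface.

Resolving the block weight along and normal to the plane and applying the Mohr–Coulomb strength on the joint:
N' = W cosα = 107·cos38.1° = 84.2 kN/m
Driving force T = W sinα = 107·sin38.1° = 66.0 kN/m
Resisting force R = c·L + N'·tanφ = 12·5.6 + 84.2·tan39.8° = 67.2 + 70.2 = 137.4 kN/m
FS = R / T = 137.4 / 66.0 = 2.080

FS = 2.08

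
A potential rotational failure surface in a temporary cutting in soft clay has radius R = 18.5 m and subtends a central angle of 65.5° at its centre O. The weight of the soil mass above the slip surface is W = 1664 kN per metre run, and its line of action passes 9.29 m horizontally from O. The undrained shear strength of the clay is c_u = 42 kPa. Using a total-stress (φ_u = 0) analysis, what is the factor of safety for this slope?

Taking moments about the centre O, the resisting moment is provided by the undrained shear strength acting along the arc:
Arc length L_a = R·θ = 18.5·(65.5°·π/180) = 18.5·1.1432 = 21.15 m
M_R = c_u·L_a·R = 42·21.15·18.5 = 16432.8 kN·m/m
M_D = W·d = 1664·9.29 = 15458.6 kN·m/m
FS = M_R / M_D = 16432.8 / 15458.6 = 1.063

FS = 1.06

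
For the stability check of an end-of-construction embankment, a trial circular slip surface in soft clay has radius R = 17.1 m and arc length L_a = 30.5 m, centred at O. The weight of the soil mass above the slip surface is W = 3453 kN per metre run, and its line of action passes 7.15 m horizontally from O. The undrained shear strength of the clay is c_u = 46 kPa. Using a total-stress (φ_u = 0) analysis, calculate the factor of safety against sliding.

Taking moments about the centre O, the resisting moment is provided by the undrained shear strength acting along the arc:
M_R = c_u·L_a·R = 46·30.50·17.1 = 23991.3 kN·m/m
M_D = W·d = 3453·7.15 = 24689.0 kN·m/m
FS = M_R / M_D = 23991.3 / 24689.0 = 0.972

FS = 0.97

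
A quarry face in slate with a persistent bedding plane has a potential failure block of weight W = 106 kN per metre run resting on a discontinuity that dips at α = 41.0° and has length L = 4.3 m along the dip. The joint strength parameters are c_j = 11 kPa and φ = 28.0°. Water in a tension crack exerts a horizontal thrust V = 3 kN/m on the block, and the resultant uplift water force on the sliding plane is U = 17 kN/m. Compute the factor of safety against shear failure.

FS = 1.11

Resolving the block weight along and normal to the plane and applying the Mohr–Coulomb strength on the joint:
N' = W cosα − U − V sinα = 106·cos41.0° − 17 − 3·sin41.0° = 61.0 kN/m
Driving force T = W sinα + V cosα = 106·sin41.0° + 3·cos41.0° = 71.8 kN/m
Resisting force R = c_j·L + N'·tanφ = 11·4.3 + 61.0·tan28.0° = 47.3 + 32.5 = 79.8 kN/m
FS = R / T = 79.8 / 71.8 = 1.111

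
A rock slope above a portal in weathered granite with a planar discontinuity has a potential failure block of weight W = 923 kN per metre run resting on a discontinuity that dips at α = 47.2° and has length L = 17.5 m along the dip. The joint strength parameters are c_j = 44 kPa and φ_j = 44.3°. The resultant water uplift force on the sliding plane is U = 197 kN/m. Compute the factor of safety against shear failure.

FS = 1.76

Resolving the block weight along and normal to the plane and applying the Mohr–Coulomb strength on the joint:
N' = W cosα − U = 923·cos47.2° − 197 = 430.1 kN/m
Driving force T = W sinα = 923·sin47.2° = 677.2 kN/m
Resisting force R = c_j·L + N'·tanφ_j = 44·17.5 + 430.1·tan44.3° = 770.0 + 419.7 = 1189.7 kN/m
FS = R / T = 1189.7 / 677.2 = 1.757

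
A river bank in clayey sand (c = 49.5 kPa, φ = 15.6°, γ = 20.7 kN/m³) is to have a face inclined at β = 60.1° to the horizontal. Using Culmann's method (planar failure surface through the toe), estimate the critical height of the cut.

H_c = 27.85 m

Culmann's analysis gives the critical failure plane at α_cr = (β + φ)/2 = (60.1 + 15.6)/2 = 37.9°, and the critical height
H_c = (4c/γ) · sinβ cosφ / [1 − cos(β − φ)]
    = (4·49.5/20.7) · sin60.1°·cos15.6° / [1 − cos(44.5°)]
    = 9.565 · 0.8669·0.9632 / [1 − 0.7133]
    = 9.565 · 0.8350 / 0.2867
    = 27.85 m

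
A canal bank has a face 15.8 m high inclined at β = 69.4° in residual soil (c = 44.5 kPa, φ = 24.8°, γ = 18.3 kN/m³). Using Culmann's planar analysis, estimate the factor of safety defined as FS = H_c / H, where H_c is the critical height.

H_c = (4c/γ) · sinβ cosφ / [1 − cos(β − φ)]
    = (4·44.5/18.3) · sin69.4°·cos24.8° / [1 − cos44.6°]
    = 9.727 · 0.8497 / 0.2880 = 28.70 m
FS = H_c / H = 28.70 / 15.8 = 1.817

FS = 1.82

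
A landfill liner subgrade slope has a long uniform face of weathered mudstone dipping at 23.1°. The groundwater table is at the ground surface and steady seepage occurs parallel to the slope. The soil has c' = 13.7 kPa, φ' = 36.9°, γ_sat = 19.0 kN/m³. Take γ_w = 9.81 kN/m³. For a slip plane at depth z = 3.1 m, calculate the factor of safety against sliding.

FS = 1.50

With seepage parallel to the slope and the water table at the surface, the effective normal stress on the slip plane uses the buoyant unit weight γ' = γ_sat − γ_w while the driving shear stress uses γ_sat:
FS = [c' + γ' z cos²β tanφ'] / [γ_sat z sinβ cosβ]
γ' = 19.0 − 9.81 = 9.19 kN/m³
Numerator = 13.7 + 9.19·3.1·cos²23.1°·tan36.9° = 13.7 + 9.19·3.1·0.8461·0.7508 = 31.798 kPa
Denominator = 19.0·3.1·sin23.1°·cos23.1° = 19.0·3.1·0.3923·0.9198 = 21.256 kPa
FS = 31.798 / 21.256 = 1.496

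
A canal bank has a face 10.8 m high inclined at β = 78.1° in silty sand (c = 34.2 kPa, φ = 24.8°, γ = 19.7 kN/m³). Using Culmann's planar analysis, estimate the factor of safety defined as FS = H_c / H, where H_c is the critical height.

FS = 1.42

H_c = (4c/γ) · sinβ cosφ / [1 − cos(β − φ)]
    = (4·34.2/19.7) · sin78.1°·cos24.8° / [1 − cos53.3°]
    = 6.944 · 0.8883 / 0.4024 = 15.33 m
FS = H_c / H = 15.33 / 10.8 = 1.419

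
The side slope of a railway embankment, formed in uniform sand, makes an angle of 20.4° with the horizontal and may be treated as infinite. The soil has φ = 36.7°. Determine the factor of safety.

FS = 2.00

For a dry cohesionless infinite slope the factor of safety is FS = tanφ / tanβ.
FS = tan36.7° / tan20.4° = 0.7454 / 0.3719 = 2.004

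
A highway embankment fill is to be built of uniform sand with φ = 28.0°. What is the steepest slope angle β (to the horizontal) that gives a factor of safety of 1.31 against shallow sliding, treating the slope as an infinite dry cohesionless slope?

For an infinite dry cohesionless slope FS = tanφ/tanβ, so tanβ = tanφ / FS.
tanβ = tan28.0° / 1.31 = 0.5317 / 1.31 = 0.4059
β = arctan(0.4059) = 22.09°

β = 22.1°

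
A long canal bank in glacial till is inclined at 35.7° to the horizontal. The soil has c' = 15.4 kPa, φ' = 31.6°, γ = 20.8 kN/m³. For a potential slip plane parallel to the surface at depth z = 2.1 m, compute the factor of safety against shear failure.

For an infinite slope with a slip plane parallel to the surface (no pore pressure): FS = [c' + γz cos²β tanφ'] / [γz sinβ cosβ].
γz = 20.8·2.1 = 43.68 kN/m²
Numerator = 15.4 + 43.68·cos²35.7°·tan31.6° = 15.4 + 43.68·0.6595·0.6152 = 33.122 kPa
Denominator = 43.68·sin35.7°·cos35.7° = 43.68·0.5835·0.8121 = 20.699 kPa
FS = 33.122 / 20.699 = 1.600

FS = 1.60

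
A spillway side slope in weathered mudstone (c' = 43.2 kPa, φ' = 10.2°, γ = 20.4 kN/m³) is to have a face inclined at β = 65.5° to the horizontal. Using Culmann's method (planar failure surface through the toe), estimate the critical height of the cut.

Culmann's analysis gives the critical failure plane at α_cr = (β + φ')/2 = (65.5 + 10.2)/2 = 37.9°, and the critical height
H_c = (4c'/γ) · sinβ cosφ' / [1 − cos(β − φ')]
    = (4·43.2/20.4) · sin65.5°·cos10.2° / [1 − cos(55.3°)]
    = 8.471 · 0.9100·0.9842 / [1 − 0.5693]
    = 8.471 · 0.8956 / 0.4307
    = 17.61 m

H_c = 17.61 m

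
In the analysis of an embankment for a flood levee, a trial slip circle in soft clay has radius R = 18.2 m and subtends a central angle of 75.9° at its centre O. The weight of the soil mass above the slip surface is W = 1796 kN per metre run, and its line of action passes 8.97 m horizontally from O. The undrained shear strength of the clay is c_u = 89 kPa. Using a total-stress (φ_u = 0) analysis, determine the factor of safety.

Taking moments about the centre O, the resisting moment is provided by the undrained shear strength acting along the arc:
Arc length L_a = R·θ = 18.2·(75.9°·π/180) = 18.2·1.3247 = 24.11 m
M_R = c_u·L_a·R = 89·24.11·18.2 = 39052.8 kN·m/m
M_D = W·d = 1796·8.97 = 16110.1 kN·m/m
FS = M_R / M_D = 39052.8 / 16110.1 = 2.424

FS = 2.42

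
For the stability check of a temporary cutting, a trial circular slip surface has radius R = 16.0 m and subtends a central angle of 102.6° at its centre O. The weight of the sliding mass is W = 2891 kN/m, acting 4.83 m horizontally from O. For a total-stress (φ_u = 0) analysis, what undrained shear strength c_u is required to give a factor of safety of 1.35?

FS = c_u·L_a·R / (W·d), so c_u = FS·W·d / (L_a·R).
Arc length L_a = R·θ = 16.0·(102.6°·π/180) = 16.0·1.7907 = 28.65 m
c_u = 1.35·2891·4.83 / (28.65·16.0) = 18850.8 / 458.42 = 41.12 kPa

c_u = 41.1 kPa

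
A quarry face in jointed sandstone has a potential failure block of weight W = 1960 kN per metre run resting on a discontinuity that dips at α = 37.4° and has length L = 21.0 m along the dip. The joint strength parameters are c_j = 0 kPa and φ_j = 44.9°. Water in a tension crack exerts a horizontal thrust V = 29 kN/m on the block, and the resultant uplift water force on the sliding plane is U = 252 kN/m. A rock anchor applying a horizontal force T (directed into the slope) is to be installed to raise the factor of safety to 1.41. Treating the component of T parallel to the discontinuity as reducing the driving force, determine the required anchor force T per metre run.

T = 248 kN/m

Resolving forces along and normal to the sliding plane, with the horizontal anchor force T adding T·sinα to the effective normal force and T·cosα acting up the plane against the driving force:
FS = [c_jL + (W cosα − U − V sinα + T sinα) tanφ_j] / [W sinα + V cosα − T cosα]
Without the anchor: N' = 1287.4 kN/m, driving T_d = 1213.5 kN/m, resisting R = 0·21.0 + 1287.4·tan44.9° = 1283.0 kN/m, FS = 1.06.
Setting FS = 1.41 and solving for T:
1.41·(1213.5 − T cos37.4°) = 1283.0 + T sin37.4°·tan44.9°
T·(sin37.4°·tan44.9° + 1.41·cos37.4°) = 1.41·1213.5 − 1283.0
T·(0.6074·0.9965 + 1.41·0.7944) = 1711.0 − 1283.0 = 428.1
T·1.7254 = 428.1
T = 248.1 kN/m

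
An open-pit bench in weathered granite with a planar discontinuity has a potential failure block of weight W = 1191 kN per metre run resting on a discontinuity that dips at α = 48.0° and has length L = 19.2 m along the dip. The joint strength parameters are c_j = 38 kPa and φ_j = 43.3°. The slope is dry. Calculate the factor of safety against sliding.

FS = 1.67

Resolving the block weight along and normal to the plane and applying the Mohr–Coulomb strength on the joint:
N' = W cosα = 1191·cos48.0° = 796.9 kN/m
Driving force T = W sinα = 1191·sin48.0° = 885.1 kN/m
Resisting force R = c_j·L + N'·tanφ_j = 38·19.2 + 796.9·tan43.3° = 729.6 + 751.0 = 1480.6 kN/m
FS = R / T = 1480.6 / 885.1 = 1.673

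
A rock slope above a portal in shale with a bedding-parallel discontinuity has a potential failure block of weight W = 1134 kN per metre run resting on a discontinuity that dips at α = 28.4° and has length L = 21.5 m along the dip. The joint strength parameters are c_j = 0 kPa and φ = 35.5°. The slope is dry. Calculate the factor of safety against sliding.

Resolving the block weight along and normal to the plane and applying the Mohr–Coulomb strength on the joint:
N' = W cosα = 1134·cos28.4° = 997.5 kN/m
Driving force T = W sinα = 1134·sin28.4° = 539.4 kN/m
Resisting force R = c_j·L + N'·tanφ = 0·21.5 + 997.5·tan35.5° = 0.0 + 711.5 = 711.5 kN/m
FS = R / T = 711.5 / 539.4 = 1.319

FS = 1.32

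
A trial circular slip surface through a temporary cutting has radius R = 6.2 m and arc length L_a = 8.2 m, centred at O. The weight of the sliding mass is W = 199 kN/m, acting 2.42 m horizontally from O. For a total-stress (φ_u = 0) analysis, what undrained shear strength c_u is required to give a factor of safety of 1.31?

c_u = 12.4 kPa

FS = c_u·L_a·R / (W·d), so c_u = FS·W·d / (L_a·R).
c_u = 1.31·199·2.42 / (8.20·6.2) = 630.9 / 50.84 = 12.41 kPa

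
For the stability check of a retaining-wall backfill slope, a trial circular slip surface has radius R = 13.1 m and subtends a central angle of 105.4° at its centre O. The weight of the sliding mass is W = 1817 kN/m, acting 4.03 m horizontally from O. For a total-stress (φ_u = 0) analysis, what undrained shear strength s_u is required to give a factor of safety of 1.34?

s_u = 31.1 kPa

FS = s_u·L_a·R / (W·d), so s_u = FS·W·d / (L_a·R).
Arc length L_a = R·θ = 13.1·(105.4°·π/180) = 13.1·1.8396 = 24.10 m
s_u = 1.34·1817·4.03 / (24.10·13.1) = 9812.2 / 315.69 = 31.08 kPa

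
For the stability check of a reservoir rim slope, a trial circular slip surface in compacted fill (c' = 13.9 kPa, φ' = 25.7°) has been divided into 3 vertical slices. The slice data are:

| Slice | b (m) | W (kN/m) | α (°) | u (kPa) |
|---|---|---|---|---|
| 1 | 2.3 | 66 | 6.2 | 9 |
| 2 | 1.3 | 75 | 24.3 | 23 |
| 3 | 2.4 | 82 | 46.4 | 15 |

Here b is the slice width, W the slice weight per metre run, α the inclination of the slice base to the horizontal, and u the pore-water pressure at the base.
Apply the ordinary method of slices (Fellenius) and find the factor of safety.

FS = 1.45

Ordinary method of slices: FS = Σ[c'·Δl_i + (W_i cosα_i − u_i·Δl_i)·tanφ'] / Σ W_i sinα_i, with Δl_i = b_i / cosα_i.
Slice 1: Δl = 2.3/cos6.2° = 2.314 m; N'_1 = 66·cos6.2° − 9·2.314 = 44.8; c'Δl = 32.16; W sinα = 7.1
Slice 2: Δl = 1.3/cos24.3° = 1.426 m; N'_2 = 75·cos24.3° − 23·1.426 = 35.5; c'Δl = 19.83; W sinα = 30.9
Slice 3: Δl = 2.4/cos46.4° = 3.480 m; N'_3 = 82·cos46.4° − 15·3.480 = 4.3; c'Δl = 48.37; W sinα = 59.4
Σc'Δl = 100.4 kN/m; ΣN' = 84.7 kN/m; ΣW sinα = 97.4 kN/m
Resisting = 100.4 + 84.7·tan25.7° = 100.4 + 40.8 = 141.1 kN/m
FS = 141.1 / 97.4 = 1.449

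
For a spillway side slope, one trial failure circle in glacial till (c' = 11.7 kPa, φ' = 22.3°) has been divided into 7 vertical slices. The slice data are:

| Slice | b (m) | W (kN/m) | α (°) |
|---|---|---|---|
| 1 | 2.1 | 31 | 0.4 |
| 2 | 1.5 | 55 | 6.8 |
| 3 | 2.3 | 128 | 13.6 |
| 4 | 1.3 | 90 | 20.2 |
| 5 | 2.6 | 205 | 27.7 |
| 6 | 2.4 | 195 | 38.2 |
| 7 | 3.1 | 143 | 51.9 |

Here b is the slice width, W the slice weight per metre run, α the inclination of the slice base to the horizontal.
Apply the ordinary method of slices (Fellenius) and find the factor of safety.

FS = 1.28

Ordinary method of slices: FS = Σ[c'·Δl_i + (W_i cosα_i)·tanφ'] / Σ W_i sinα_i, with Δl_i = b_i / cosα_i.
Slice 1: Δl = 2.1/cos0.4° = 2.100 m; N'_1 = 31·cos0.4° = 31.0; c'Δl = 24.57; W sinα = 0.2
Slice 2: Δl = 1.5/cos6.8° = 1.511 m; N'_2 = 55·cos6.8° = 54.6; c'Δl = 17.67; W sinα = 6.5
Slice 3: Δl = 2.3/cos13.6° = 2.366 m; N'_3 = 128·cos13.6° = 124.4; c'Δl = 27.69; W sinα = 30.1
Slice 4: Δl = 1.3/cos20.2° = 1.385 m; N'_4 = 90·cos20.2° = 84.5; c'Δl = 16.21; W sinα = 31.1
Slice 5: Δl = 2.6/cos27.7° = 2.937 m; N'_5 = 205·cos27.7° = 181.5; c'Δl = 34.36; W sinα = 95.3
Slice 6: Δl = 2.4/cos38.2° = 3.054 m; N'_6 = 195·cos38.2° = 153.2; c'Δl = 35.73; W sinα = 120.6
Slice 7: Δl = 3.1/cos51.9° = 5.024 m; N'_7 = 143·cos51.9° = 88.2; c'Δl = 58.78; W sinα = 112.5
Σc'Δl = 215.0 kN/m; ΣN' = 717.5 kN/m; ΣW sinα = 396.3 kN/m
Resisting = 215.0 + 717.5·tan22.3° = 215.0 + 294.3 = 509.3 kN/m
FS = 509.3 / 396.3 = 1.285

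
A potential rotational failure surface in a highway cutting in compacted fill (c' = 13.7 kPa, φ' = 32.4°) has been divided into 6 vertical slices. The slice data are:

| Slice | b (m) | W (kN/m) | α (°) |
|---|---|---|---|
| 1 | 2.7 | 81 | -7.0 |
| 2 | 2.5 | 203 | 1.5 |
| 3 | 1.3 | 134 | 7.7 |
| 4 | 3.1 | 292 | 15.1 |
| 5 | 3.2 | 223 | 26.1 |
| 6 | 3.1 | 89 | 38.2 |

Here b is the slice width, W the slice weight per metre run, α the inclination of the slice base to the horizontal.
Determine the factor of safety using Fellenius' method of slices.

Ordinary method of slices: FS = Σ[c'·Δl_i + (W_i cosα_i)·tanφ'] / Σ W_i sinα_i, with Δl_i = b_i / cosα_i.
Slice 1: Δl = 2.7/cos(-7.0°) = 2.720 m; N'_1 = 81·cos(-7.0°) = 80.4; c'Δl = 37.27; W sinα = -9.9
Slice 2: Δl = 2.5/cos1.5° = 2.501 m; N'_2 = 203·cos1.5° = 202.9; c'Δl = 34.26; W sinα = 5.3
Slice 3: Δl = 1.3/cos7.7° = 1.312 m; N'_3 = 134·cos7.7° = 132.8; c'Δl = 17.97; W sinα = 18.0
Slice 4: Δl = 3.1/cos15.1° = 3.211 m; N'_4 = 292·cos15.1° = 281.9; c'Δl = 43.99; W sinα = 76.1
Slice 5: Δl = 3.2/cos26.1° = 3.563 m; N'_5 = 223·cos26.1° = 200.3; c'Δl = 48.82; W sinα = 98.1
Slice 6: Δl = 3.1/cos38.2° = 3.945 m; N'_6 = 89·cos38.2° = 69.9; c'Δl = 54.04; W sinα = 55.0
Σc'Δl = 236.4 kN/m; ΣN' = 968.2 kN/m; ΣW sinα = 242.6 kN/m
Resisting = 236.4 + 968.2·tan32.4° = 236.4 + 614.5 = 850.8 kN/m
FS = 850.8 / 242.6 = 3.507

FS = 3.51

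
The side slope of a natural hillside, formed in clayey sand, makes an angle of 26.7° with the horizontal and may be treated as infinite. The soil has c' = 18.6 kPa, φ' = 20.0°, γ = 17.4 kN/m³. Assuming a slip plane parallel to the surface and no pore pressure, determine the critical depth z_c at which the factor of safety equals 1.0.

Setting FS = 1.00 in FS = [c' + γz cos²β tanφ'] / [γz sinβ cosβ] and solving for z:
z = c' / [γ cosβ (FS·sinβ − cosβ·tanφ')]
  = 18.6 / [17.4·cos26.7°·(1.00·sin26.7° − cos26.7°·tan20.0°)]
  = 18.6 / [17.4·0.8934·(1.00·0.4493 − 0.8934·0.3640)]
  = 18.6 / 1.9300 = 9.637 m

z_c = 9.64 m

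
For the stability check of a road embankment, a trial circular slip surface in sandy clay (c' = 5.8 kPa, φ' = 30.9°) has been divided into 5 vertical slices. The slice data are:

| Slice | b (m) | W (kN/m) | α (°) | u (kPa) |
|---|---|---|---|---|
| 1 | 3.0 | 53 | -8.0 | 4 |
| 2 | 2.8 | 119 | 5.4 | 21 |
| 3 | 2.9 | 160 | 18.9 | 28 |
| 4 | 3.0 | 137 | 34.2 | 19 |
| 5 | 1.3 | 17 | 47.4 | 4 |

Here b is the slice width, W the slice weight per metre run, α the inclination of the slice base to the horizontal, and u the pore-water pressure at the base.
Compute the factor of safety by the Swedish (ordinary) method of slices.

Ordinary method of slices: FS = Σ[c'·Δl_i + (W_i cosα_i − u_i·Δl_i)·tanφ'] / Σ W_i sinα_i, with Δl_i = b_i / cosα_i.
Slice 1: Δl = 3.0/cos(-8.0°) = 3.029 m; N'_1 = 53·cos(-8.0°) − 4·3.029 = 40.4; c'Δl = 17.57; W sinα = -7.4
Slice 2: Δl = 2.8/cos5.4° = 2.812 m; N'_2 = 119·cos5.4° − 21·2.812 = 59.4; c'Δl = 16.31; W sinα = 11.2
Slice 3: Δl = 2.9/cos18.9° = 3.065 m; N'_3 = 160·cos18.9° − 28·3.065 = 65.5; c'Δl = 17.78; W sinα = 51.8
Slice 4: Δl = 3.0/cos34.2° = 3.627 m; N'_4 = 137·cos34.2° − 19·3.627 = 44.4; c'Δl = 21.04; W sinα = 77.0
Slice 5: Δl = 1.3/cos47.4° = 1.921 m; N'_5 = 17·cos47.4° − 4·1.921 = 3.8; c'Δl = 11.14; W sinα = 12.5
Σc'Δl = 83.8 kN/m; ΣN' = 213.5 kN/m; ΣW sinα = 145.2 kN/m
Resisting = 83.8 + 213.5·tan30.9° = 83.8 + 127.8 = 211.6 kN/m
FS = 211.6 / 145.2 = 1.458

FS = 1.46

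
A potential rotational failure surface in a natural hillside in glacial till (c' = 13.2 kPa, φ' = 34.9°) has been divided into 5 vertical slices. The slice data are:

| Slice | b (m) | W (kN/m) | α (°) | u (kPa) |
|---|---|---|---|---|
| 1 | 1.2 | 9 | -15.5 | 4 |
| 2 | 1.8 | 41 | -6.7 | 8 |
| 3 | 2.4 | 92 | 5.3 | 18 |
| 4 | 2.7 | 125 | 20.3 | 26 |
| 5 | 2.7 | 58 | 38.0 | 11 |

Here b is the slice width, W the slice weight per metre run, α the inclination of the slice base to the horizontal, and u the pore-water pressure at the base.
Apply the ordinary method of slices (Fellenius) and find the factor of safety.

Ordinary method of slices: FS = Σ[c'·Δl_i + (W_i cosα_i − u_i·Δl_i)·tanφ'] / Σ W_i sinα_i, with Δl_i = b_i / cosα_i.
Slice 1: Δl = 1.2/cos(-15.5°) = 1.245 m; N'_1 = 9·cos(-15.5°) − 4·1.245 = 3.7; c'Δl = 16.44; W sinα = -2.4
Slice 2: Δl = 1.8/cos(-6.7°) = 1.812 m; N'_2 = 41·cos(-6.7°) − 8·1.812 = 26.2; c'Δl = 23.92; W sinα = -4.8
Slice 3: Δl = 2.4/cos5.3° = 2.410 m; N'_3 = 92·cos5.3° − 18·2.410 = 48.2; c'Δl = 31.82; W sinα = 8.5
Slice 4: Δl = 2.7/cos20.3° = 2.879 m; N'_4 = 125·cos20.3° − 26·2.879 = 42.4; c'Δl = 38.00; W sinα = 43.4
Slice 5: Δl = 2.7/cos38.0° = 3.426 m; N'_5 = 58·cos38.0° − 11·3.426 = 8.0; c'Δl = 45.23; W sinα = 35.7
Σc'Δl = 155.4 kN/m; ΣN' = 128.5 kN/m; ΣW sinα = 80.4 kN/m
Resisting = 155.4 + 128.5·tan34.9° = 155.4 + 89.7 = 245.1 kN/m
FS = 245.1 / 80.4 = 3.049

FS = 3.05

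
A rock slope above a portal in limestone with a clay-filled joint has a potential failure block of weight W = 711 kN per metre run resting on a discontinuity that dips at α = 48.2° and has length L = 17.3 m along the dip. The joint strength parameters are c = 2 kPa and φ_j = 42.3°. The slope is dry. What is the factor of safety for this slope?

Resolving the block weight along and normal to the plane and applying the Mohr–Coulomb strength on the joint:
N' = W cosα = 711·cos48.2° = 473.9 kN/m
Driving force T = W sinα = 711·sin48.2° = 530.0 kN/m
Resisting force R = c·L + N'·tanφ_j = 2·17.3 + 473.9·tan42.3° = 34.6 + 431.2 = 465.8 kN/m
FS = R / T = 465.8 / 530.0 = 0.879

FS = 0.88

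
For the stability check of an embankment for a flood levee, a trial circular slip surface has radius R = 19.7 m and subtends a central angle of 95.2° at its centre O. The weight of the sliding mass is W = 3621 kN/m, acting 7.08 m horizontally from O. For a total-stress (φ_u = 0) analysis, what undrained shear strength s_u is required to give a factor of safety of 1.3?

s_u = 51.7 kPa

FS = s_u·L_a·R / (W·d), so s_u = FS·W·d / (L_a·R).
Arc length L_a = R·θ = 19.7·(95.2°·π/180) = 19.7·1.6616 = 32.73 m
s_u = 1.3·3621·7.08 / (32.73·19.7) = 33327.7 / 644.83 = 51.68 kPa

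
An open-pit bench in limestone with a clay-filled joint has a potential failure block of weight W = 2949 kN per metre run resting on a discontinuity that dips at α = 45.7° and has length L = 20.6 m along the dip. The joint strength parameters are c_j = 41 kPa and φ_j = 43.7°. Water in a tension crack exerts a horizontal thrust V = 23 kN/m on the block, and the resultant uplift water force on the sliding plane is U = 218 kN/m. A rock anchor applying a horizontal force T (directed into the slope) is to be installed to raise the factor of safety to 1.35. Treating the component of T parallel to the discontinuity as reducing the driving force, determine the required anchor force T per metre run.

Resolving forces along and normal to the sliding plane, with the horizontal anchor force T adding T·sinα to the effective normal force and T·cosα acting up the plane against the driving force:
FS = [c_jL + (W cosα − U − V sinα + T sinα) tanφ_j] / [W sinα + V cosα − T cosα]
Without the anchor: N' = 1825.2 kN/m, driving T_d = 2126.6 kN/m, resisting R = 41·20.6 + 1825.2·tan43.7° = 2588.8 kN/m, FS = 1.22.
Setting FS = 1.35 and solving for T:
1.35·(2126.6 − T cos45.7°) = 2588.8 + T sin45.7°·tan43.7°
T·(sin45.7°·tan43.7° + 1.35·cos45.7°) = 1.35·2126.6 − 2588.8
T·(0.7157·0.9556 + 1.35·0.6984) = 2871.0 − 2588.8 = 282.2
T·1.6268 = 282.2
T = 173.5 kN/m

T = 173 kN/m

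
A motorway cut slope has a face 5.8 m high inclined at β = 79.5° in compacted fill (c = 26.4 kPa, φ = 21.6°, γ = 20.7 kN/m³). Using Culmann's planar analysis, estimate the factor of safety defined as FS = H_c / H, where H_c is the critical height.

H_c = (4c/γ) · sinβ cosφ / [1 − cos(β − φ)]
    = (4·26.4/20.7) · sin79.5°·cos21.6° / [1 − cos57.9°]
    = 5.101 · 0.9142 / 0.4686 = 9.95 m
FS = H_c / H = 9.95 / 5.8 = 1.716

FS = 1.72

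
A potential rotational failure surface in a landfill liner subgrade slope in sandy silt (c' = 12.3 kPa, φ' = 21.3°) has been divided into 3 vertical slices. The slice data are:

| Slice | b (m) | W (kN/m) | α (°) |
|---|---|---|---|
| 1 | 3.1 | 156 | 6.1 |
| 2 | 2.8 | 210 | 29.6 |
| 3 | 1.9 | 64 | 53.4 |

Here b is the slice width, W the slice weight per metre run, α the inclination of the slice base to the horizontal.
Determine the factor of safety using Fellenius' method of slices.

FS = 1.54

Ordinary method of slices: FS = Σ[c'·Δl_i + (W_i cosα_i)·tanφ'] / Σ W_i sinα_i, with Δl_i = b_i / cosα_i.
Slice 1: Δl = 3.1/cos6.1° = 3.118 m; N'_1 = 156·cos6.1° = 155.1; c'Δl = 38.35; W sinα = 16.6
Slice 2: Δl = 2.8/cos29.6° = 3.220 m; N'_2 = 210·cos29.6° = 182.6; c'Δl = 39.61; W sinα = 103.7
Slice 3: Δl = 1.9/cos53.4° = 3.187 m; N'_3 = 64·cos53.4° = 38.2; c'Δl = 39.20; W sinα = 51.4
Σc'Δl = 117.2 kN/m; ΣN' = 375.9 kN/m; ΣW sinα = 171.7 kN/m
Resisting = 117.2 + 375.9·tan21.3° = 117.2 + 146.5 = 263.7 kN/m
FS = 263.7 / 171.7 = 1.536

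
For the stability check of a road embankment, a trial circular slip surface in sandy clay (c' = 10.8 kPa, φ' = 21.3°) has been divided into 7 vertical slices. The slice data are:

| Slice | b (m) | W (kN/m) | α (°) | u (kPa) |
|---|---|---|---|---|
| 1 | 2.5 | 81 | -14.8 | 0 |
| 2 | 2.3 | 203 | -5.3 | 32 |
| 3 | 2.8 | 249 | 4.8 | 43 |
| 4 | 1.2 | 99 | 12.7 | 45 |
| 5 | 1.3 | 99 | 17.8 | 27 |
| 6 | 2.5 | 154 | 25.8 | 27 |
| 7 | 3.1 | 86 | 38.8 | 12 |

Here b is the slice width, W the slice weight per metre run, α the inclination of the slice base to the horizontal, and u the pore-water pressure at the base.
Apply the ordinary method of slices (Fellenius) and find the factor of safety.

FS = 2.50

Ordinary method of slices: FS = Σ[c'·Δl_i + (W_i cosα_i − u_i·Δl_i)·tanφ'] / Σ W_i sinα_i, with Δl_i = b_i / cosα_i.
Slice 1: Δl = 2.5/cos(-14.8°) = 2.586 m; N'_1 = 81·cos(-14.8°) − 0·2.586 = 78.3; c'Δl = 27.93; W sinα = -20.7
Slice 2: Δl = 2.3/cos(-5.3°) = 2.310 m; N'_2 = 203·cos(-5.3°) − 32·2.310 = 128.2; c'Δl = 24.95; W sinα = -18.8
Slice 3: Δl = 2.8/cos4.8° = 2.810 m; N'_3 = 249·cos4.8° − 43·2.810 = 127.3; c'Δl = 30.35; W sinα = 20.8
Slice 4: Δl = 1.2/cos12.7° = 1.230 m; N'_4 = 99·cos12.7° − 45·1.230 = 41.2; c'Δl = 13.29; W sinα = 21.8
Slice 5: Δl = 1.3/cos17.8° = 1.365 m; N'_5 = 99·cos17.8° − 27·1.365 = 57.4; c'Δl = 14.75; W sinα = 30.3
Slice 6: Δl = 2.5/cos25.8° = 2.777 m; N'_6 = 154·cos25.8° − 27·2.777 = 63.7; c'Δl = 29.99; W sinα = 67.0
Slice 7: Δl = 3.1/cos38.8° = 3.978 m; N'_7 = 86·cos38.8° − 12·3.978 = 19.3; c'Δl = 42.96; W sinα = 53.9
Σc'Δl = 184.2 kN/m; ΣN' = 515.4 kN/m; ΣW sinα = 154.3 kN/m
Resisting = 184.2 + 515.4·tan21.3° = 184.2 + 201.0 = 385.2 kN/m
FS = 385.2 / 154.3 = 2.496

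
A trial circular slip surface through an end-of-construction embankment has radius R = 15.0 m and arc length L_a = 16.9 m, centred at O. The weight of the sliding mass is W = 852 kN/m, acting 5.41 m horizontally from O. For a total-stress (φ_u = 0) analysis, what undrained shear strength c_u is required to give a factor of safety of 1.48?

FS = c_u·L_a·R / (W·d), so c_u = FS·W·d / (L_a·R).
c_u = 1.48·852·5.41 / (16.90·15.0) = 6821.8 / 253.50 = 26.91 kPa

c_u = 26.9 kPa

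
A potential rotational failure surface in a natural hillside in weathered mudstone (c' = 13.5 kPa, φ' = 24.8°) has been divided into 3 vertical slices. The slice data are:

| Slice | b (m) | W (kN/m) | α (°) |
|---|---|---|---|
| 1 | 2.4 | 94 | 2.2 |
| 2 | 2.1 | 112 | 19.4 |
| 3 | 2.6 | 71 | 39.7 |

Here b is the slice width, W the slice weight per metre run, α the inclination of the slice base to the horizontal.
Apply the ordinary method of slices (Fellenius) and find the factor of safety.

Ordinary method of slices: FS = Σ[c'·Δl_i + (W_i cosα_i)·tanφ'] / Σ W_i sinα_i, with Δl_i = b_i / cosα_i.
Slice 1: Δl = 2.4/cos2.2° = 2.402 m; N'_1 = 94·cos2.2° = 93.9; c'Δl = 32.42; W sinα = 3.6
Slice 2: Δl = 2.1/cos19.4° = 2.226 m; N'_2 = 112·cos19.4° = 105.6; c'Δl = 30.06; W sinα = 37.2
Slice 3: Δl = 2.6/cos39.7° = 3.379 m; N'_3 = 71·cos39.7° = 54.6; c'Δl = 45.62; W sinα = 45.4
Σc'Δl = 108.1 kN/m; ΣN' = 254.2 kN/m; ΣW sinα = 86.2 kN/m
Resisting = 108.1 + 254.2·tan24.8° = 108.1 + 117.5 = 225.6 kN/m
FS = 225.6 / 86.2 = 2.618

FS = 2.62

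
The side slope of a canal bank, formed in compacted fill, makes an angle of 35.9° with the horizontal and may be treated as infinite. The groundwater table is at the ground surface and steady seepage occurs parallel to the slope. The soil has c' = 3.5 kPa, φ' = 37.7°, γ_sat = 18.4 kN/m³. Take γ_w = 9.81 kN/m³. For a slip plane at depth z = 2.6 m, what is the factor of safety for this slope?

With seepage parallel to the slope and the water table at the surface, the effective normal stress on the slip plane uses the buoyant unit weight γ' = γ_sat − γ_w while the driving shear stress uses γ_sat:
FS = [c' + γ' z cos²β tanφ'] / [γ_sat z sinβ cosβ]
γ' = 18.4 − 9.81 = 8.59 kN/m³
Numerator = 3.5 + 8.59·2.6·cos²35.9°·tan37.7° = 3.5 + 8.59·2.6·0.6562·0.7729 = 14.827 kPa
Denominator = 18.4·2.6·sin35.9°·cos35.9° = 18.4·2.6·0.5864·0.8100 = 22.723 kPa
FS = 14.827 / 22.723 = 0.652

FS = 0.65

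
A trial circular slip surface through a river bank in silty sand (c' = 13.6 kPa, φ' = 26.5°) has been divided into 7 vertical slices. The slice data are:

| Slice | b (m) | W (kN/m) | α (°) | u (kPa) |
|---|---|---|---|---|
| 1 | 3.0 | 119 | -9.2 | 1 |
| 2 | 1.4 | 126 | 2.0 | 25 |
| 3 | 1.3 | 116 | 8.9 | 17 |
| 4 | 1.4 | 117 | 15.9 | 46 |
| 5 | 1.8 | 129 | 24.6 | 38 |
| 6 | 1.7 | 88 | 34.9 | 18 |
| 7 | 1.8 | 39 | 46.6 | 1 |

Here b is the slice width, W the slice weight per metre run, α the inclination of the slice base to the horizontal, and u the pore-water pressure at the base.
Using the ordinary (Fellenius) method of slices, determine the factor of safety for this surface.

FS = 2.45

Ordinary method of slices: FS = Σ[c'·Δl_i + (W_i cosα_i − u_i·Δl_i)·tanφ'] / Σ W_i sinα_i, with Δl_i = b_i / cosα_i.
Slice 1: Δl = 3.0/cos(-9.2°) = 3.039 m; N'_1 = 119·cos(-9.2°) − 1·3.039 = 114.4; c'Δl = 41.33; W sinα = -19.0
Slice 2: Δl = 1.4/cos2.0° = 1.401 m; N'_2 = 126·cos2.0° − 25·1.401 = 90.9; c'Δl = 19.05; W sinα = 4.4
Slice 3: Δl = 1.3/cos8.9° = 1.316 m; N'_3 = 116·cos8.9° − 17·1.316 = 92.2; c'Δl = 17.90; W sinα = 17.9
Slice 4: Δl = 1.4/cos15.9° = 1.456 m; N'_4 = 117·cos15.9° − 46·1.456 = 45.6; c'Δl = 19.80; W sinα = 32.1
Slice 5: Δl = 1.8/cos24.6° = 1.980 m; N'_5 = 129·cos24.6° − 38·1.980 = 42.1; c'Δl = 26.92; W sinα = 53.7
Slice 6: Δl = 1.7/cos34.9° = 2.073 m; N'_6 = 88·cos34.9° − 18·2.073 = 34.9; c'Δl = 28.19; W sinα = 50.3
Slice 7: Δl = 1.8/cos46.6° = 2.620 m; N'_7 = 39·cos46.6° − 1·2.620 = 24.2; c'Δl = 35.63; W sinα = 28.3
Σc'Δl = 188.8 kN/m; ΣN' = 444.2 kN/m; ΣW sinα = 167.8 kN/m
Resisting = 188.8 + 444.2·tan26.5° = 188.8 + 221.5 = 410.3 kN/m
FS = 410.3 / 167.8 = 2.446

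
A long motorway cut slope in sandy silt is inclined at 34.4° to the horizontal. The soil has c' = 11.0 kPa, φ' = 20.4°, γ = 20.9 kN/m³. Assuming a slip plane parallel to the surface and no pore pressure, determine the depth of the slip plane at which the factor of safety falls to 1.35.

Setting FS = 1.35 in FS = [c' + γz cos²β tanφ'] / [γz sinβ cosβ] and solving for z:
z = c' / [γ cosβ (FS·sinβ − cosβ·tanφ')]
  = 11.0 / [20.9·cos34.4°·(1.35·sin34.4° − cos34.4°·tan20.4°)]
  = 11.0 / [20.9·0.8251·(1.35·0.5650 − 0.8251·0.3719)]
  = 11.0 / 7.8610 = 1.399 m

z = 1.40 m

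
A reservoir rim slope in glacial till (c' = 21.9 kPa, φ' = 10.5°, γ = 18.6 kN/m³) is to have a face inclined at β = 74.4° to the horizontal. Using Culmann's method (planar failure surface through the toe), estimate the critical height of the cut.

Culmann's analysis gives the critical failure plane at α_cr = (β + φ')/2 = (74.4 + 10.5)/2 = 42.5°, and the critical height
H_c = (4c'/γ) · sinβ cosφ' / [1 − cos(β − φ')]
    = (4·21.9/18.6) · sin74.4°·cos10.5° / [1 − cos(63.9°)]
    = 4.710 · 0.9632·0.9833 / [1 − 0.4399]
    = 4.710 · 0.9470 / 0.5601
    = 7.96 m

H_c = 7.96 m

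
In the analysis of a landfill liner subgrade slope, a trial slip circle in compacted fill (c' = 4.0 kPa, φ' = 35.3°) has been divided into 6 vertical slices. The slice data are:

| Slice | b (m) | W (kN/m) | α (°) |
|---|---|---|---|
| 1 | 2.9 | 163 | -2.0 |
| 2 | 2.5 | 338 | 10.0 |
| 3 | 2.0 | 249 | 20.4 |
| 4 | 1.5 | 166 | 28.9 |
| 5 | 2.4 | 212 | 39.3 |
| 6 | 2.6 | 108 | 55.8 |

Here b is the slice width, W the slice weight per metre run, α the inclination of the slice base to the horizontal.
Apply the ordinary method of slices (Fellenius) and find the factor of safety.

Ordinary method of slices: FS = Σ[c'·Δl_i + (W_i cosα_i)·tanφ'] / Σ W_i sinα_i, with Δl_i = b_i / cosα_i.
Slice 1: Δl = 2.9/cos(-2.0°) = 2.902 m; N'_1 = 163·cos(-2.0°) = 162.9; c'Δl = 11.61; W sinα = -5.7
Slice 2: Δl = 2.5/cos10.0° = 2.539 m; N'_2 = 338·cos10.0° = 332.9; c'Δl = 10.15; W sinα = 58.7
Slice 3: Δl = 2.0/cos20.4° = 2.134 m; N'_3 = 249·cos20.4° = 233.4; c'Δl = 8.54; W sinα = 86.8
Slice 4: Δl = 1.5/cos28.9° = 1.713 m; N'_4 = 166·cos28.9° = 145.3; c'Δl = 6.85; W sinα = 80.2
Slice 5: Δl = 2.4/cos39.3° = 3.101 m; N'_5 = 212·cos39.3° = 164.1; c'Δl = 12.41; W sinα = 134.3
Slice 6: Δl = 2.6/cos55.8° = 4.626 m; N'_6 = 108·cos55.8° = 60.7; c'Δl = 18.50; W sinα = 89.3
Σc'Δl = 68.1 kN/m; ΣN' = 1099.2 kN/m; ΣW sinα = 443.6 kN/m
Resisting = 68.1 + 1099.2·tan35.3° = 68.1 + 778.3 = 846.4 kN/m
FS = 846.4 / 443.6 = 1.908

FS = 1.91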